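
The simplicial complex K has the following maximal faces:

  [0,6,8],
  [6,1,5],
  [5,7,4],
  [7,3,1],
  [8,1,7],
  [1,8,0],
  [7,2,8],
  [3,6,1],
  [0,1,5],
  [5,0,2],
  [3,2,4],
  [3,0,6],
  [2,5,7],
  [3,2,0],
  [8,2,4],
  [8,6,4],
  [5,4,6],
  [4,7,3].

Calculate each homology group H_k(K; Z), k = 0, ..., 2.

Take the total order 0 < 1 < 2 < 3 < 4 < 5 < 6 < 7 < 8 on the vertex set. Then K (dimension 2) consists of the simplices:

  0-simplices (9): [0], [1], [2], [3], [4], [5], [6], [7], [8]
  1-simplices (27): (27 of them)
  2-simplices (18): [0,1,5], [0,1,8], [0,2,3], [0,2,5], [0,3,6], [0,6,8], [1,3,6], [1,3,7], [1,5,6], [1,7,8], [2,3,4], [2,4,8], [2,5,7], [2,7,8], [3,4,7], [4,5,6], [4,5,7], [4,6,8]

giving chain groups C_0 ≅ Z^9, C_1 ≅ Z^27, C_2 ≅ Z^18.

∂_1: C_1 → C_0 maps an edge to its endpoints' difference, ∂[p,q] = q − p.
This gives a 9×27 integer matrix of rank 8; reducing to Smith normal form yields diagonal entries (1,1,1,1,1,1,1,1).

∂_2: C_2 → C_1 acts by ∂[p,q,r] = [q,r] − [p,r] + [p,q]. For instance
  ∂[1,5,6] = [5,6] − [1,6] + [1,5],
  ∂[2,4,8] = [4,8] − [2,8] + [2,4].
As a 27×18 matrix over Z this has rank 18, with invariant factors (1,1,1,1,1,1,1,1,1,1,1,1,1,1,1,1,1,2).

Reading off H_k = ker ∂_k / im ∂_{k+1}:

  H_0: rank C_0 − rank ∂_1 = 9 − 8 = 1, and the invariant factors of ∂_1 are all 1, so H_0 = Z.
  H_1: rank ker ∂_1 − rank ∂_2 = (27 − 8) − 18 = 1, and ∂_2 has invariant factor 2 > 1, so H_1 = Z × Z/2.
  H_2: rank ker ∂_2 − rank ∂_3 = (18 − 18) − 0 = 0, and there is no ∂_3, so H_2 = 0.

H_0 ≅ Z,  H_1 ≅ Z × Z/2,  H_2 = 0.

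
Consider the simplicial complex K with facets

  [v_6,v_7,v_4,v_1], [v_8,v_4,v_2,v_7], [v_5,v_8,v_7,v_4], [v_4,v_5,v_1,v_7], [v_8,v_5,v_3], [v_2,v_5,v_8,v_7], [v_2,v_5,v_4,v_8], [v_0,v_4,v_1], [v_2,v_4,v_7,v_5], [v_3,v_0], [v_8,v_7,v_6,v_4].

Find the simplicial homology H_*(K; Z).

H_0 ≅ Z,  H_1 ≅ Z,  H_2 = 0,  H_3 ≅ Z.

Order the vertices as v_0 < v_1 < v_2 < v_3 < v_4 < v_5 < v_6 < v_7 < v_8. Listing each simplex with vertices in this order, K has dimension 3 with simplices:

  0-simplices (9): [v_0], [v_1], [v_2], [v_3], [v_4], [v_5], [v_6], [v_7], [v_8]
  1-simplices (22): (22 of them)
  2-simplices (20): (20 of them)
  3-simplices (8): [v_1,v_4,v_5,v_7], [v_1,v_4,v_6,v_7], [v_2,v_4,v_5,v_7], [v_2,v_4,v_5,v_8], [v_2,v_4,v_7,v_8], [v_2,v_5,v_7,v_8], [v_4,v_5,v_7,v_8], [v_4,v_6,v_7,v_8]

Hence C_0 ≅ Z^9, C_1 ≅ Z^22, C_2 ≅ Z^20, C_3 ≅ Z^8.

The boundary map ∂_1: C_1 → C_0 sends each edge [p,q] (with p < q) to q − p.
As a 9×22 matrix over Z this has rank 8, with invariant factors (1,1,1,1,1,1,1,1).

Boundary ∂_2: C_2 → C_1 maps a triangle to the signed sum of its edges. For instance
  ∂[v_1,v_6,v_7] = [v_6,v_7] − [v_1,v_7] + [v_1,v_6],
  ∂[v_4,v_6,v_7] = [v_6,v_7] − [v_4,v_7] + [v_4,v_6].
As a 22×20 matrix over Z this has rank 13, with invariant factors (1,1,1,1,1,1,1,1,1,1,1,1,1).

Boundary ∂_3: C_3 → C_2 sends each 3-simplex σ to the alternating sum Σ_i (−1)^i (σ with its i-th vertex removed). For instance
  ∂[v_1,v_4,v_5,v_7] = [v_4,v_5,v_7] − [v_1,v_5,v_7] + [v_1,v_4,v_7] − [v_1,v_4,v_5],
  ∂[v_2,v_4,v_5,v_8] = [v_4,v_5,v_8] − [v_2,v_5,v_8] + [v_2,v_4,v_8] − [v_2,v_4,v_5].
This gives a 20×8 integer matrix of rank 7; reducing to Smith normal form yields diagonal entries (1,1,1,1,1,1,1).

Reading off H_k = ker ∂_k / im ∂_{k+1}:

  H_0: rank C_0 − rank ∂_1 = 9 − 8 = 1, and the invariant factors of ∂_1 are all 1, so H_0 ≅ Z.
  H_1: rank ker ∂_1 − rank ∂_2 = (22 − 8) − 13 = 1, and the invariant factors of ∂_2 are all 1, so H_1 ≅ Z.
  H_2: rank ker ∂_2 − rank ∂_3 = (20 − 13) − 7 = 0, and the invariant factors of ∂_3 are all 1, so H_2 ≅ 0.
  H_3: rank ker ∂_3 − rank ∂_4 = (8 − 7) − 0 = 1, and there is no ∂_4, so H_3 ≅ Z.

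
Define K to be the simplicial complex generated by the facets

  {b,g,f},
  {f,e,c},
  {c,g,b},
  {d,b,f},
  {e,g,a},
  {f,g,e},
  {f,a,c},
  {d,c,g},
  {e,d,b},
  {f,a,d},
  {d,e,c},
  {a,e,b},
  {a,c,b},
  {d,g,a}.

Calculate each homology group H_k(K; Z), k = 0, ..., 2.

Order the vertices as a < b < c < d < e < f < g. Listing each simplex with vertices in this order, K has dimension 2 with simplices:

  0-simplices (7): a, b, c, d, e, f, g
  1-simplices (21): ab, ac, ad, ae, af, ag, bc, bd, be, bf, bg, cd, ce, cf, cg, de, df, dg, ef, eg, fg
  2-simplices (14): abc, abe, acf, adf, adg, aeg, bcg, bde, bdf, bfg, cde, cdg, cef, efg

so the chain groups are C_0 ≅ Z^7, C_1 ≅ Z^21, C_2 ≅ Z^14.

∂_1: C_1 → C_0 sends each edge [p,q] (with p < q) to q − p. For instance
  ∂fg = g − f.
As a 7×21 matrix over Z this has rank 6, with invariant factors (1,1,1,1,1,1).

The boundary map ∂_2: C_2 → C_1 sends each 2-simplex [p,q,r] to [q,r] − [p,r] + [p,q]. For instance
  ∂acf = cf − af + ac,
  ∂aeg = eg − ag + ae.
This gives a 21×14 integer matrix of rank 13; reducing to Smith normal form yields diagonal entries (1,1,1,1,1,1,1,1,1,1,1,1,1).

From H_k ≅ ker(∂_k) / im(∂_{k+1}) we obtain:

  H_0: rank C_0 − rank ∂_1 = 7 − 6 = 1, and the invariant factors of ∂_1 are all 1, so H_0 ≅ Z.
  H_1: rank ker ∂_1 − rank ∂_2 = (21 − 6) − 13 = 2, and the invariant factors of ∂_2 are all 1, so H_1 ≅ Z^2.
  H_2: rank ker ∂_2 − rank ∂_3 = (14 − 13) − 0 = 1, and there is no ∂_3, so H_2 ≅ Z.

(K is a triangulation of the torus T^2.)

H_0 = Z,  H_1 = Z^2,  H_2 = Z.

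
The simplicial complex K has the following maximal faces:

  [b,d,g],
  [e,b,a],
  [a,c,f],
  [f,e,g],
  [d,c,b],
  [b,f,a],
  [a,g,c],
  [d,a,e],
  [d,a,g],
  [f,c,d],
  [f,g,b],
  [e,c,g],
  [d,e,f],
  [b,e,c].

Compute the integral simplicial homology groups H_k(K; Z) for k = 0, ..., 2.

Order the vertices as a < b < c < d < e < f < g. Listing each simplex with vertices in this order, K has dimension 2 with simplices:

  0-simplices (7): a, b, c, d, e, f, g
  1-simplices (21): ab, ac, ad, ae, af, ag, bc, bd, be, bf, bg, cd, ce, cf, cg, de, df, dg, ef, eg, fg
  2-simplices (14): abe, abf, acf, acg, ade, adg, bcd, bce, bdg, bfg, cdf, ceg, def, efg

so the chain groups are C_0 ≅ Z^7, C_1 ≅ Z^21, C_2 ≅ Z^14.

The boundary map ∂_1: C_1 → C_0 maps an edge to its endpoints' difference, ∂[p,q] = q − p. For instance
  ∂bd = d − b.
The resulting 7×21 matrix has rank 6, and its Smith normal form has invariant factors (1,1,1,1,1,1).

∂_2: C_2 → C_1 sends each 2-simplex [p,q,r] to [q,r] − [p,r] + [p,q]. For instance
  ∂bce = ce − be + bc,
  ∂abf = bf − af + ab.
The resulting 21×14 matrix has rank 13, and its Smith normal form has invariant factors (1,1,1,1,1,1,1,1,1,1,1,1,1).

Now H_k = ker ∂_k / im ∂_{k+1}, so:

  H_0: rank C_0 − rank ∂_1 = 7 − 6 = 1, and the invariant factors of ∂_1 are all 1, so H_0 ≅ Z.
  H_1: rank ker ∂_1 − rank ∂_2 = (21 − 6) − 13 = 2, and the invariant factors of ∂_2 are all 1, so H_1 ≅ Z^2.
  H_2: rank ker ∂_2 − rank ∂_3 = (14 − 13) − 0 = 1, and there is no ∂_3, so H_2 ≅ Z.

(K is a triangulation of the torus T^2.)

H_0 ≅ Z,  H_1 ≅ Z^2,  H_2 ≅ Z.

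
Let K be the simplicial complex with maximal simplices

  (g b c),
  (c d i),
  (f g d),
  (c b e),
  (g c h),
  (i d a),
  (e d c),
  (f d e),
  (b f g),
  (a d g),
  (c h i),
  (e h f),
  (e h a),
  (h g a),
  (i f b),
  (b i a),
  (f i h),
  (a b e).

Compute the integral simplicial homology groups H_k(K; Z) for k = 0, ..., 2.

Take the total order a < b < c < d < e < f < g < h < i on the vertex set. Then K (dimension 2) consists of the simplices:

  0-simplices (9): a, b, c, d, e, f, g, h, i
  1-simplices (27): ab, ad, ae, ag, ah, ai, bc, be, bf, bg, bi, cd, ce, cg, ch, ci, de, df, dg, di, ef, eh, fg, fh, fi, gh, hi
  2-simplices (18): abe, abi, adg, adi, aeh, agh, bce, bcg, bfg, bfi, cde, cdi, cgh, chi, def, dfg, efh, fhi

giving chain groups C_0 ≅ Z^9, C_1 ≅ Z^27, C_2 ≅ Z^18.

Boundary ∂_1: C_1 → C_0 is given by ∂[p,q] = [q] − [p]. For instance
  ∂ae = e − a.
The 9×27 boundary matrix has rank 8 and Smith normal form diag(1,1,1,1,1,1,1,1).

Boundary ∂_2: C_2 → C_1 acts by ∂[p,q,r] = [q,r] − [p,r] + [p,q]. For instance
  ∂cde = de − ce + cd,
  ∂adi = di − ai + ad.
This gives a 27×18 integer matrix of rank 17; reducing to Smith normal form yields diagonal entries (1,1,1,1,1,1,1,1,1,1,1,1,1,1,1,1,1).

Now H_k = ker ∂_k / im ∂_{k+1}, so:

  H_0: rank C_0 − rank ∂_1 = 9 − 8 = 1, and the invariant factors of ∂_1 are all 1, so H_0 ≅ Z.
  H_1: rank ker ∂_1 − rank ∂_2 = (27 − 8) − 17 = 2, and the invariant factors of ∂_2 are all 1, so H_1 ≅ Z^2.
  H_2: rank ker ∂_2 − rank ∂_3 = (18 − 17) − 0 = 1, and there is no ∂_3, so H_2 ≅ Z.

(K is a triangulation of the torus T^2.)

H_0 = Z,  H_1 = Z^2,  H_2 = Z.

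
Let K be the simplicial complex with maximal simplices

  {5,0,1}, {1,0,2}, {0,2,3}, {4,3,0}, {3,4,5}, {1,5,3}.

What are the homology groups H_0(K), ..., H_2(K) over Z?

K has 6 vertices, 12 edges, 6 triangles.
rank ∂_0 = 0, rank ∂_1 = 5 ⇒ b_0 = 6 − 0 − 5 = 1; all invariant factors of ∂_1 are 1 so no torsion. So H_0 ≅ Z.
rank ∂_1 = 5, rank ∂_2 = 6 ⇒ b_1 = 12 − 5 − 6 = 1; all invariant factors of ∂_2 are 1 so no torsion. So H_1 ≅ Z.
rank ∂_2 = 6, rank ∂_3 = 0 ⇒ b_2 = 6 − 6 − 0 = 0. So H_2 ≅ 0.

H_0 = Z,  H_1 = Z,  H_2 = 0.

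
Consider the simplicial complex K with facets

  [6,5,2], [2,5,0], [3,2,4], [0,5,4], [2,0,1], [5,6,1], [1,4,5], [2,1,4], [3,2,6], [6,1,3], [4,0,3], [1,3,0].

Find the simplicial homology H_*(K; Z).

Fix the vertex order 0 < 1 < 2 < 3 < 4 < 5 < 6 and write every simplex with vertices in increasing order. Then dim K = 2 and the simplices of K are:

  0-simplices (7): [0], [1], [2], [3], [4], [5], [6]
  1-simplices (18): [0,1], [0,2], [0,3], [0,4], [0,5], [1,2], [1,3], [1,4], [1,5], [1,6], [2,3], [2,4], [2,5], [2,6], [3,4], [3,6], [4,5], [5,6]
  2-simplices (12): [0,1,2], [0,1,3], [0,2,5], [0,3,4], [0,4,5], [1,2,4], [1,3,6], [1,4,5], [1,5,6], [2,3,4], [2,3,6], [2,5,6]

Hence C_0 ≅ Z^7, C_1 ≅ Z^18, C_2 ≅ Z^12.

The boundary map ∂_1: C_1 → C_0 sends each edge [p,q] (with p < q) to q − p.
The 7×18 boundary matrix has rank 6 and Smith normal form diag(1,1,1,1,1,1).

∂_2: C_2 → C_1 maps a triangle to the signed sum of its edges. For instance
  ∂[2,3,4] = [3,4] − [2,4] + [2,3],
  ∂[0,3,4] = [3,4] − [0,4] + [0,3].
The 18×12 boundary matrix has rank 12 and Smith normal form diag(1,1,1,1,1,1,1,1,1,1,1,2).

Computing H_k = (kernel of ∂_k) / (image of ∂_{k+1}):

  H_0: rank C_0 − rank ∂_1 = 7 − 6 = 1, and the invariant factors of ∂_1 are all 1, so H_0 ≅ Z.
  H_1: rank ker ∂_1 − rank ∂_2 = (18 − 6) − 12 = 0, and ∂_2 has invariant factor 2 > 1, so H_1 ≅ Z/2.
  H_2: rank ker ∂_2 − rank ∂_3 = (12 − 12) − 0 = 0, and there is no ∂_3, so H_2 ≅ 0.

As a check, the Euler characteristic is 7 − 18 + 12 = 1, which agrees with 1 − 0 + 0 = 1.

H_0 = Z,  H_1 = Z/2,  H_2 = 0.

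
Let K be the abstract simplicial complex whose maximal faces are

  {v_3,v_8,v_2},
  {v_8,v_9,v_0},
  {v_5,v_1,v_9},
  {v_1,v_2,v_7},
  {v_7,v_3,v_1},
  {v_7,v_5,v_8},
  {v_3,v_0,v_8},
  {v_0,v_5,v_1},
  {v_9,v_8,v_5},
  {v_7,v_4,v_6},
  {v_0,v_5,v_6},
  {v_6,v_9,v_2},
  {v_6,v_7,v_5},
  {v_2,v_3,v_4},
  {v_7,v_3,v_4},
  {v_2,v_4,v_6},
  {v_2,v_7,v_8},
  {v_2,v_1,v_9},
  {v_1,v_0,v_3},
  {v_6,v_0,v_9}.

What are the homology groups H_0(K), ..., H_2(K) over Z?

H_0 = Z,  H_1 = Z × Z/2,  H_2 = 0.

Fix the vertex order v_0 < v_1 < v_2 < v_3 < v_4 < v_5 < v_6 < v_7 < v_8 < v_9 and write every simplex with vertices in increasing order. Then dim K = 2 and the simplices of K are:

  0-simplices (10): [v_0], [v_1], [v_2], [v_3], [v_4], [v_5], [v_6], [v_7], [v_8], [v_9]
  1-simplices (30): (30 of them)
  2-simplices (20): (20 of them)

so the chain groups are C_0 ≅ Z^10, C_1 ≅ Z^30, C_2 ≅ Z^20.

Boundary ∂_1: C_1 → C_0 is given by ∂[p,q] = [q] − [p]. For instance
  ∂[v_0,v_8] = [v_8] − [v_0].
This gives a 10×30 integer matrix of rank 9; reducing to Smith normal form yields diagonal entries (1,1,1,1,1,1,1,1,1).

∂_2: C_2 → C_1 acts by ∂[p,q,r] = [q,r] − [p,r] + [p,q]. For instance
  ∂[v_5,v_7,v_8] = [v_7,v_8] − [v_5,v_8] + [v_5,v_7],
  ∂[v_0,v_5,v_6] = [v_5,v_6] − [v_0,v_6] + [v_0,v_5].
This gives a 30×20 integer matrix of rank 20; reducing to Smith normal form yields diagonal entries (1,1,1,1,1,1,1,1,1,1,1,1,1,1,1,1,1,1,1,2).

Computing H_k = (kernel of ∂_k) / (image of ∂_{k+1}):

  H_0: rank C_0 − rank ∂_1 = 10 − 9 = 1, and the invariant factors of ∂_1 are all 1, so H_0 = Z.
  H_1: rank ker ∂_1 − rank ∂_2 = (30 − 9) − 20 = 1, and ∂_2 has invariant factor 2 > 1, so H_1 = Z × Z/2.
  H_2: rank ker ∂_2 − rank ∂_3 = (20 − 20) − 0 = 0, and there is no ∂_3, so H_2 = 0.

(K is a triangulation of the Klein bottle.)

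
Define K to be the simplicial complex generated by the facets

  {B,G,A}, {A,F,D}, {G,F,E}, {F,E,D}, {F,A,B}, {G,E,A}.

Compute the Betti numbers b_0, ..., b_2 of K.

Fix the vertex order A < B < D < E < F < G and write every simplex with vertices in increasing order. Then dim K = 2 and the simplices of K are:

  0-simplices (6): A, B, D, E, F, G
  1-simplices (12): AB, AD, AE, AF, AG, BF, BG, DE, DF, EF, EG, FG
  2-simplices (6): ABF, ABG, ADF, AEG, DEF, EFG

Hence C_0 ≅ Z^6, C_1 ≅ Z^12, C_2 ≅ Z^6.

Boundary ∂_1: C_1 → C_0 maps an edge to its endpoints' difference, ∂[p,q] = q − p. For instance
  ∂EG = G − E.
This gives a 6×12 integer matrix of rank 5; reducing to Smith normal form yields diagonal entries (1,1,1,1,1).

The boundary map ∂_2: C_2 → C_1 sends each 2-simplex [p,q,r] to [q,r] − [p,r] + [p,q]. For instance
  ∂DEF = EF − DF + DE,
  ∂AEG = EG − AG + AE.
As a 12×6 matrix over Z this has rank 6, with invariant factors (1,1,1,1,1,1).

Now H_k = ker ∂_k / im ∂_{k+1}, so:

  H_0: rank C_0 − rank ∂_1 = 6 − 5 = 1, and the invariant factors of ∂_1 are all 1, so H_0 = Z.
  H_1: rank ker ∂_1 − rank ∂_2 = (12 − 5) − 6 = 1, and the invariant factors of ∂_2 are all 1, so H_1 = Z.
  H_2: rank ker ∂_2 − rank ∂_3 = (6 − 6) − 0 = 0, and there is no ∂_3, so H_2 = 0.

(K is a triangulation of the cylinder S^1 x I.)

Hence the Betti numbers are b_0 = 1, b_1 = 1, b_2 = 0.

b_0 = 1, b_1 = 1, b_2 = 0.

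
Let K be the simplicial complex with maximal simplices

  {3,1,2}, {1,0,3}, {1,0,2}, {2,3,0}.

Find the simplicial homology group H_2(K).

H_2 = Z.

We work with the vertex ordering 0 < 1 < 2 < 3. The simplices of K, each written with vertices in increasing order, are:

  0-simplices (4): [0], [1], [2], [3]
  1-simplices (6): [0,1], [0,2], [0,3], [1,2], [1,3], [2,3]
  2-simplices (4): [0,1,2], [0,1,3], [0,2,3], [1,2,3]

so the chain groups are C_0 ≅ Z^4, C_1 ≅ Z^6, C_2 ≅ Z^4.

The boundary map ∂_1: C_1 → C_0 sends each edge [p,q] (with p < q) to q − p.
This gives a 4×6 integer matrix of rank 3; reducing to Smith normal form yields diagonal entries (1,1,1).

∂_2: C_2 → C_1 acts by ∂[p,q,r] = [q,r] − [p,r] + [p,q]. For instance
  ∂[0,2,3] = [2,3] − [0,3] + [0,2],
  ∂[1,2,3] = [2,3] − [1,3] + [1,2].
The 6×4 boundary matrix has rank 3 and Smith normal form diag(1,1,1).

From H_k ≅ ker(∂_k) / im(∂_{k+1}) we obtain:

  H_2: rank ker ∂_2 − rank ∂_3 = (4 − 3) − 0 = 1, and there is no ∂_3, so H_2 ≅ Z.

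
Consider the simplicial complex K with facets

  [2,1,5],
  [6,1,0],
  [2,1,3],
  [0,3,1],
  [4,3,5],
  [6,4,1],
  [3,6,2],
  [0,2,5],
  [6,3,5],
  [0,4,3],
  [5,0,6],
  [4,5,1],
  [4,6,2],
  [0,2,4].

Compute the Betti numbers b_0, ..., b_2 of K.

Fix the vertex order 0 < 1 < 2 < 3 < 4 < 5 < 6 and write every simplex with vertices in increasing order. Then dim K = 2 and the simplices of K are:

  0-simplices (7): [0], [1], [2], [3], [4], [5], [6]
  1-simplices (21): [0,1], [0,2], [0,3], [0,4], [0,5], [0,6], [1,2], [1,3], [1,4], [1,5], [1,6], [2,3], [2,4], [2,5], [2,6], [3,4], [3,5], [3,6], [4,5], [4,6], [5,6]
  2-simplices (14): [0,1,3], [0,1,6], [0,2,4], [0,2,5], [0,3,4], [0,5,6], [1,2,3], [1,2,5], [1,4,5], [1,4,6], [2,3,6], [2,4,6], [3,4,5], [3,5,6]

so the chain groups are C_0 ≅ Z^7, C_1 ≅ Z^21, C_2 ≅ Z^14.

Boundary ∂_1: C_1 → C_0 is given by ∂[p,q] = [q] − [p]. For instance
  ∂[5,6] = [6] − [5].
The resulting 7×21 matrix has rank 6, and its Smith normal form has invariant factors (1,1,1,1,1,1).

Boundary ∂_2: C_2 → C_1 acts by ∂[p,q,r] = [q,r] − [p,r] + [p,q]. For instance
  ∂[1,2,3] = [2,3] − [1,3] + [1,2],
  ∂[1,2,5] = [2,5] − [1,5] + [1,2].
This gives a 21×14 integer matrix of rank 13; reducing to Smith normal form yields diagonal entries (1,1,1,1,1,1,1,1,1,1,1,1,1).

From H_k ≅ ker(∂_k) / im(∂_{k+1}) we obtain:

  H_0: rank C_0 − rank ∂_1 = 7 − 6 = 1, and the invariant factors of ∂_1 are all 1, so H_0 = Z.
  H_1: rank ker ∂_1 − rank ∂_2 = (21 − 6) − 13 = 2, and the invariant factors of ∂_2 are all 1, so H_1 = Z^2.
  H_2: rank ker ∂_2 − rank ∂_3 = (14 − 13) − 0 = 1, and there is no ∂_3, so H_2 = Z.

(K is a triangulation of the torus T^2.)

Hence the Betti numbers are b_0 = 1, b_1 = 2, b_2 = 1.

b_0 = 1, b_1 = 2, b_2 = 1.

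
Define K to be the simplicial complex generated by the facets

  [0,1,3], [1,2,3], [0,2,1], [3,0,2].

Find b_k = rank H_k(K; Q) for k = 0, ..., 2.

b_0 = 1, b_1 = 0, b_2 = 1.

Fix the vertex order 0 < 1 < 2 < 3 and write every simplex with vertices in increasing order. Then dim K = 2 and the simplices of K are:

  0-simplices (4): [0], [1], [2], [3]
  1-simplices (6): [0,1], [0,2], [0,3], [1,2], [1,3], [2,3]
  2-simplices (4): [0,1,2], [0,1,3], [0,2,3], [1,2,3]

Hence C_0 ≅ Z^4, C_1 ≅ Z^6, C_2 ≅ Z^4.

Boundary ∂_1: C_1 → C_0 sends each edge [p,q] (with p < q) to q − p. For instance
  ∂[0,2] = [2] − [0].
This gives a 4×6 integer matrix of rank 3; reducing to Smith normal form yields diagonal entries (1,1,1).

The boundary map ∂_2: C_2 → C_1 acts by ∂[p,q,r] = [q,r] − [p,r] + [p,q]. For instance
  ∂[0,2,3] = [2,3] − [0,3] + [0,2],
  ∂[0,1,3] = [1,3] − [0,3] + [0,1].
As a 6×4 matrix over Z this has rank 3, with invariant factors (1,1,1).

From H_k ≅ ker(∂_k) / im(∂_{k+1}) we obtain:

  H_0: rank C_0 − rank ∂_1 = 4 − 3 = 1, and the invariant factors of ∂_1 are all 1, so H_0 ≅ Z.
  H_1: rank ker ∂_1 − rank ∂_2 = (6 − 3) − 3 = 0, and the invariant factors of ∂_2 are all 1, so H_1 ≅ 0.
  H_2: rank ker ∂_2 − rank ∂_3 = (4 − 3) − 0 = 1, and there is no ∂_3, so H_2 ≅ Z.

Hence the Betti numbers are b_0 = 1, b_1 = 0, b_2 = 1.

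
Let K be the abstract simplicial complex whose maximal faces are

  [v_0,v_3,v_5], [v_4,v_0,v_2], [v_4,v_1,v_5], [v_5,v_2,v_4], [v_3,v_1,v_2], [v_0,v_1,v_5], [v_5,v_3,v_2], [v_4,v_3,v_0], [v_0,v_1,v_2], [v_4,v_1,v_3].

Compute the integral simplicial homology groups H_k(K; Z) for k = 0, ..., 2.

H_0 = Z,  H_1 = Z/2Z,  H_2 = 0.

We work with the vertex ordering v_0 < v_1 < v_2 < v_3 < v_4 < v_5. The simplices of K, each written with vertices in increasing order, are:

  0-simplices (6): [v_0], [v_1], [v_2], [v_3], [v_4], [v_5]
  1-simplices (15): (15 of them)
  2-simplices (10): [v_0,v_1,v_2], [v_0,v_1,v_5], [v_0,v_2,v_4], [v_0,v_3,v_4], [v_0,v_3,v_5], [v_1,v_2,v_3], [v_1,v_3,v_4], [v_1,v_4,v_5], [v_2,v_3,v_5], [v_2,v_4,v_5]

Hence C_0 ≅ Z^6, C_1 ≅ Z^15, C_2 ≅ Z^10.

Boundary ∂_1: C_1 → C_0 is given by ∂[p,q] = [q] − [p]. For instance
  ∂[v_1,v_3] = [v_3] − [v_1].
This gives a 6×15 integer matrix of rank 5; reducing to Smith normal form yields diagonal entries (1,1,1,1,1).

Boundary ∂_2: C_2 → C_1 acts by ∂[p,q,r] = [q,r] − [p,r] + [p,q]. For instance
  ∂[v_0,v_1,v_5] = [v_1,v_5] − [v_0,v_5] + [v_0,v_1],
  ∂[v_0,v_1,v_2] = [v_1,v_2] − [v_0,v_2] + [v_0,v_1].
As a 15×10 matrix over Z this has rank 10, with invariant factors (1,1,1,1,1,1,1,1,1,2).

Computing H_k = (kernel of ∂_k) / (image of ∂_{k+1}):

  H_0: rank C_0 − rank ∂_1 = 6 − 5 = 1, and the invariant factors of ∂_1 are all 1, so H_0 ≅ Z.
  H_1: rank ker ∂_1 − rank ∂_2 = (15 − 5) − 10 = 0, and ∂_2 has invariant factor 2 > 1, so H_1 ≅ Z/2Z.
  H_2: rank ker ∂_2 − rank ∂_3 = (10 − 10) − 0 = 0, and there is no ∂_3, so H_2 ≅ 0.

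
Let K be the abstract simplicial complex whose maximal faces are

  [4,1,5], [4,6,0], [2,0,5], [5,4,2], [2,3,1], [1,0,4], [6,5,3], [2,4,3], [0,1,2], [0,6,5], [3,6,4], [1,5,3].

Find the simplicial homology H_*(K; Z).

Take the total order 0 < 1 < 2 < 3 < 4 < 5 < 6 on the vertex set. Then K (dimension 2) consists of the simplices:

  0-simplices (7): [0], [1], [2], [3], [4], [5], [6]
  1-simplices (18): [0,1], [0,2], [0,4], [0,5], [0,6], [1,2], [1,3], [1,4], [1,5], [2,3], [2,4], [2,5], [3,4], [3,5], [3,6], [4,5], [4,6], [5,6]
  2-simplices (12): [0,1,2], [0,1,4], [0,2,5], [0,4,6], [0,5,6], [1,2,3], [1,3,5], [1,4,5], [2,3,4], [2,4,5], [3,4,6], [3,5,6]

so the chain groups are C_0 ≅ Z^7, C_1 ≅ Z^18, C_2 ≅ Z^12.

∂_1: C_1 → C_0 sends each edge [p,q] (with p < q) to q − p.
This gives a 7×18 integer matrix of rank 6; reducing to Smith normal form yields diagonal entries (1,1,1,1,1,1).

The boundary map ∂_2: C_2 → C_1 sends each 2-simplex [p,q,r] to [q,r] − [p,r] + [p,q]. For instance
  ∂[3,4,6] = [4,6] − [3,6] + [3,4],
  ∂[2,4,5] = [4,5] − [2,5] + [2,4].
This gives a 18×12 integer matrix of rank 12; reducing to Smith normal form yields diagonal entries (1,1,1,1,1,1,1,1,1,1,1,2).

Now H_k = ker ∂_k / im ∂_{k+1}, so:

  H_0: rank C_0 − rank ∂_1 = 7 − 6 = 1, and the invariant factors of ∂_1 are all 1, so H_0 = Z.
  H_1: rank ker ∂_1 − rank ∂_2 = (18 − 6) − 12 = 0, and ∂_2 has invariant factor 2 > 1, so H_1 = Z/2Z.
  H_2: rank ker ∂_2 − rank ∂_3 = (12 − 12) − 0 = 0, and there is no ∂_3, so H_2 = 0.

H_0 = Z,  H_1 = Z/2Z,  H_2 = 0.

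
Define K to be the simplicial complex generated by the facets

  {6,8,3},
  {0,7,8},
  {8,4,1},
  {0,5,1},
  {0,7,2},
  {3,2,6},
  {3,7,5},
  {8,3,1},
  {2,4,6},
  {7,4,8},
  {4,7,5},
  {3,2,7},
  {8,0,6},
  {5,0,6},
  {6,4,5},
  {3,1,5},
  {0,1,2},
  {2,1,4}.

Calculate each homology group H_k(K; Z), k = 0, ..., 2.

We work with the vertex ordering 0 < 1 < 2 < 3 < 4 < 5 < 6 < 7 < 8. The simplices of K, each written with vertices in increasing order, are:

  0-simplices (9): [0], [1], [2], [3], [4], [5], [6], [7], [8]
  1-simplices (27): (27 of them)
  2-simplices (18): [0,1,2], [0,1,5], [0,2,7], [0,5,6], [0,6,8], [0,7,8], [1,2,4], [1,3,5], [1,3,8], [1,4,8], [2,3,6], [2,3,7], [2,4,6], [3,5,7], [3,6,8], [4,5,6], [4,5,7], [4,7,8]

Hence C_0 ≅ Z^9, C_1 ≅ Z^27, C_2 ≅ Z^18.

Boundary ∂_1: C_1 → C_0 sends each edge [p,q] (with p < q) to q − p. For instance
  ∂[0,6] = [6] − [0].
As a 9×27 matrix over Z this has rank 8, with invariant factors (1,1,1,1,1,1,1,1).

∂_2: C_2 → C_1 acts by ∂[p,q,r] = [q,r] − [p,r] + [p,q]. For instance
  ∂[0,6,8] = [6,8] − [0,8] + [0,6],
  ∂[0,5,6] = [5,6] − [0,6] + [0,5].
As a 27×18 matrix over Z this has rank 17, with invariant factors (1,1,1,1,1,1,1,1,1,1,1,1,1,1,1,1,1).

Reading off H_k = ker ∂_k / im ∂_{k+1}:

  H_0: rank C_0 − rank ∂_1 = 9 − 8 = 1, and the invariant factors of ∂_1 are all 1, so H_0 ≅ Z.
  H_1: rank ker ∂_1 − rank ∂_2 = (27 − 8) − 17 = 2, and the invariant factors of ∂_2 are all 1, so H_1 ≅ Z^2.
  H_2: rank ker ∂_2 − rank ∂_3 = (18 − 17) − 0 = 1, and there is no ∂_3, so H_2 ≅ Z.

H_0 = Z,  H_1 = Z^2,  H_2 = Z.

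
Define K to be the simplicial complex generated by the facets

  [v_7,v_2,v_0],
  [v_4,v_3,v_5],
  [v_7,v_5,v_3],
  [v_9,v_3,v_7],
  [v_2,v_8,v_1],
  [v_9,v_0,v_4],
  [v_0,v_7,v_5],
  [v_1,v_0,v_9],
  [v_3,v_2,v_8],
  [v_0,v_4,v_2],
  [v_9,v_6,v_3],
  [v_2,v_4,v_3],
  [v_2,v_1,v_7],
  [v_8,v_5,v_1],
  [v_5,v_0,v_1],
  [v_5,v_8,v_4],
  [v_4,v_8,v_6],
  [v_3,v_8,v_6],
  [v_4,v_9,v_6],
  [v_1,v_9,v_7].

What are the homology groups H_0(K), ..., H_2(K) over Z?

H_0 ≅ Z,  H_1 ≅ Z ⊕ Z/2,  H_2 = 0.

K has 10 vertices, 30 edges, 20 triangles.
rank ∂_0 = 0, rank ∂_1 = 9 ⇒ b_0 = 10 − 0 − 9 = 1; all invariant factors of ∂_1 are 1 so no torsion. So H_0 = Z.
rank ∂_1 = 9, rank ∂_2 = 20 ⇒ b_1 = 30 − 9 − 20 = 1; ∂_2 has invariant factor(s) [2] giving torsion. So H_1 = Z ⊕ Z/2.
rank ∂_2 = 20, rank ∂_3 = 0 ⇒ b_2 = 20 − 20 − 0 = 0. So H_2 = 0.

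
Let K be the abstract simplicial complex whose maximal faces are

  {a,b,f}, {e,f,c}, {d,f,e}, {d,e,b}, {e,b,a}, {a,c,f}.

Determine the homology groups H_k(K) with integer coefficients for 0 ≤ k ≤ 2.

K has 6 vertices, 12 edges, 6 triangles.
rank ∂_0 = 0, rank ∂_1 = 5 ⇒ b_0 = 6 − 0 − 5 = 1; all invariant factors of ∂_1 are 1 so no torsion. So H_0 = Z.
rank ∂_1 = 5, rank ∂_2 = 6 ⇒ b_1 = 12 − 5 − 6 = 1; all invariant factors of ∂_2 are 1 so no torsion. So H_1 = Z.
rank ∂_2 = 6, rank ∂_3 = 0 ⇒ b_2 = 6 − 6 − 0 = 0. So H_2 = 0.

H_0 = Z,  H_1 = Z,  H_2 = 0.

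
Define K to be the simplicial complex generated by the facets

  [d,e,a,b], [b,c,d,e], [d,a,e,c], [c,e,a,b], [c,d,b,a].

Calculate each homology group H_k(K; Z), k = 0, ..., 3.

H_0 ≅ Z,  H_1 = 0,  H_2 = 0,  H_3 ≅ Z.

Order the vertices as a < b < c < d < e. Listing each simplex with vertices in this order, K has dimension 3 with simplices:

  0-simplices (5): a, b, c, d, e
  1-simplices (10): ab, ac, ad, ae, bc, bd, be, cd, ce, de
  2-simplices (10): abc, abd, abe, acd, ace, ade, bcd, bce, bde, cde
  3-simplices (5): abcd, abce, abde, acde, bcde

giving chain groups C_0 ≅ Z^5, C_1 ≅ Z^10, C_2 ≅ Z^10, C_3 ≅ Z^5.

Boundary ∂_1: C_1 → C_0 maps an edge to its endpoints' difference, ∂[p,q] = q − p. For instance
  ∂ab = b − a.
This gives a 5×10 integer matrix of rank 4; reducing to Smith normal form yields diagonal entries (1,1,1,1).

Boundary ∂_2: C_2 → C_1 maps a triangle to the signed sum of its edges. For instance
  ∂acd = cd − ad + ac,
  ∂cde = de − ce + cd.
This gives a 10×10 integer matrix of rank 6; reducing to Smith normal form yields diagonal entries (1,1,1,1,1,1).

∂_3: C_3 → C_2 sends each 3-simplex σ to the alternating sum Σ_i (−1)^i (σ with its i-th vertex removed). For instance
  ∂bcde = cde − bde + bce − bcd,
  ∂acde = cde − ade + ace − acd.
The 10×5 boundary matrix has rank 4 and Smith normal form diag(1,1,1,1).

From H_k ≅ ker(∂_k) / im(∂_{k+1}) we obtain:

  H_0: rank C_0 − rank ∂_1 = 5 − 4 = 1, and the invariant factors of ∂_1 are all 1, so H_0 = Z.
  H_1: rank ker ∂_1 − rank ∂_2 = (10 − 4) − 6 = 0, and the invariant factors of ∂_2 are all 1, so H_1 = 0.
  H_2: rank ker ∂_2 − rank ∂_3 = (10 − 6) − 4 = 0, and the invariant factors of ∂_3 are all 1, so H_2 = 0.
  H_3: rank ker ∂_3 − rank ∂_4 = (5 − 4) − 0 = 1, and there is no ∂_4, so H_3 = Z.

As a check, the Euler characteristic is 5 − 10 + 10 − 5 = 0, which agrees with 1 − 0 + 0 − 1 = 0.
(K is a triangulation of the 3-sphere S^3.)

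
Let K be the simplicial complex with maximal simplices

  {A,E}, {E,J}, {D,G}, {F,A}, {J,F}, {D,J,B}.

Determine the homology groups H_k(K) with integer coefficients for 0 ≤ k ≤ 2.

H_0 ≅ Z,  H_1 ≅ Z,  H_2 = 0.

Fix the vertex order A < B < D < E < F < G < J and write every simplex with vertices in increasing order. Then dim K = 2 and the simplices of K are:

  0-simplices (7): A, B, D, E, F, G, J
  1-simplices (8): AE, AF, BD, BJ, DG, DJ, EJ, FJ
  2-simplices (1): BDJ

so the chain groups are C_0 ≅ Z^7, C_1 ≅ Z^8, C_2 ≅ Z^1.

The boundary map ∂_1: C_1 → C_0 maps an edge to its endpoints' difference, ∂[p,q] = q − p. For instance
  ∂DJ = J − D.
The 7×8 boundary matrix has rank 6 and Smith normal form diag(1,1,1,1,1,1).

Boundary ∂_2: C_2 → C_1 maps a triangle to the signed sum of its edges. For instance
  ∂BDJ = DJ − BJ + BD.
The 8×1 boundary matrix has rank 1 and Smith normal form diag(1).

From H_k ≅ ker(∂_k) / im(∂_{k+1}) we obtain:

  H_0: rank C_0 − rank ∂_1 = 7 − 6 = 1, and the invariant factors of ∂_1 are all 1, so H_0 ≅ Z.
  H_1: rank ker ∂_1 − rank ∂_2 = (8 − 6) − 1 = 1, and the invariant factors of ∂_2 are all 1, so H_1 ≅ Z.
  H_2: rank ker ∂_2 − rank ∂_3 = (1 − 1) − 0 = 0, and there is no ∂_3, so H_2 ≅ 0.

As a check, the Euler characteristic is 7 − 8 + 1 = 0, which agrees with 1 − 1 + 0 = 0.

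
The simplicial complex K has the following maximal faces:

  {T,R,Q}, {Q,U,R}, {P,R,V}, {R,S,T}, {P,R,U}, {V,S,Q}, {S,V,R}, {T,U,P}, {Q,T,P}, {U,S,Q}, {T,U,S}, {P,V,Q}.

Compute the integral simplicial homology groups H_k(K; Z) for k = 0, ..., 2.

H_0 = Z,  H_1 = Z/2,  H_2 = 0.

Order the vertices as P < Q < R < S < T < U < V. Listing each simplex with vertices in this order, K has dimension 2 with simplices:

  0-simplices (7): P, Q, R, S, T, U, V
  1-simplices (18): PQ, PR, PT, PU, PV, QR, QS, QT, QU, QV, RS, RT, RU, RV, ST, SU, SV, TU
  2-simplices (12): PQT, PQV, PRU, PRV, PTU, QRT, QRU, QSU, QSV, RST, RSV, STU

Hence C_0 ≅ Z^7, C_1 ≅ Z^18, C_2 ≅ Z^12.

∂_1: C_1 → C_0 is given by ∂[p,q] = [q] − [p]. For instance
  ∂RS = S − R.
The resulting 7×18 matrix has rank 6, and its Smith normal form has invariant factors (1,1,1,1,1,1).

The boundary map ∂_2: C_2 → C_1 sends each 2-simplex [p,q,r] to [q,r] − [p,r] + [p,q]. For instance
  ∂RST = ST − RT + RS,
  ∂PRV = RV − PV + PR.
The resulting 18×12 matrix has rank 12, and its Smith normal form has invariant factors (1,1,1,1,1,1,1,1,1,1,1,2).

From H_k ≅ ker(∂_k) / im(∂_{k+1}) we obtain:

  H_0: rank C_0 − rank ∂_1 = 7 − 6 = 1, and the invariant factors of ∂_1 are all 1, so H_0 = Z.
  H_1: rank ker ∂_1 − rank ∂_2 = (18 − 6) − 12 = 0, and ∂_2 has invariant factor 2 > 1, so H_1 = Z/2.
  H_2: rank ker ∂_2 − rank ∂_3 = (12 − 12) − 0 = 0, and there is no ∂_3, so H_2 = 0.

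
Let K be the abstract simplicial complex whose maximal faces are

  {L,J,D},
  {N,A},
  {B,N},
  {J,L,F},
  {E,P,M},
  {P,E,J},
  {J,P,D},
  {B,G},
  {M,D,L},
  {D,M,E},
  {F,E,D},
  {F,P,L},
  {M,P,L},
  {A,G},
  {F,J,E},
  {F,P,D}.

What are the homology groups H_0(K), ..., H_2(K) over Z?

Order the vertices as A < B < D < E < F < G < J < L < M < N < P. Listing each simplex with vertices in this order, K has dimension 2 with simplices:

  0-simplices (11): A, B, D, E, F, G, J, L, M, N, P
  1-simplices (22): AG, AN, BG, BN, DE, DF, DJ, DL, DM, DP, EF, EJ, EM, EP, FJ, FL, FP, JL, JP, LM, LP, MP
  2-simplices (12): DEF, DEM, DFP, DJL, DJP, DLM, EFJ, EJP, EMP, FJL, FLP, LMP

so the chain groups are C_0 ≅ Z^11, C_1 ≅ Z^22, C_2 ≅ Z^12.

Boundary ∂_1: C_1 → C_0 sends each edge [p,q] (with p < q) to q − p.
As a 11×22 matrix over Z this has rank 9, with invariant factors (1,1,1,1,1,1,1,1,1).

∂_2: C_2 → C_1 sends each 2-simplex [p,q,r] to [q,r] − [p,r] + [p,q]. For instance
  ∂DLM = LM − DM + DL,
  ∂DJP = JP − DP + DJ.
This gives a 22×12 integer matrix of rank 12; reducing to Smith normal form yields diagonal entries (1,1,1,1,1,1,1,1,1,1,1,2).

Now H_k = ker ∂_k / im ∂_{k+1}, so:

  H_0: rank C_0 − rank ∂_1 = 11 − 9 = 2, and the invariant factors of ∂_1 are all 1, so H_0 = Z^2.
  H_1: rank ker ∂_1 − rank ∂_2 = (22 − 9) − 12 = 1, and ∂_2 has invariant factor 2 > 1, so H_1 = Z ⊕ Z/2.
  H_2: rank ker ∂_2 − rank ∂_3 = (12 − 12) − 0 = 0, and there is no ∂_3, so H_2 = 0.

H_0 ≅ Z^2,  H_1 ≅ Z ⊕ Z/2,  H_2 = 0.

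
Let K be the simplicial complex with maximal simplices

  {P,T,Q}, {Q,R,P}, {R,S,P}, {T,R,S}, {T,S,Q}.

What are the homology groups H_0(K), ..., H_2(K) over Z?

We work with the vertex ordering P < Q < R < S < T. The simplices of K, each written with vertices in increasing order, are:

  0-simplices (5): P, Q, R, S, T
  1-simplices (10): PQ, PR, PS, PT, QR, QS, QT, RS, RT, ST
  2-simplices (5): PQR, PQT, PRS, QST, RST

giving chain groups C_0 ≅ Z^5, C_1 ≅ Z^10, C_2 ≅ Z^5.

∂_1: C_1 → C_0 sends each edge [p,q] (with p < q) to q − p. For instance
  ∂QR = R − Q.
This gives a 5×10 integer matrix of rank 4; reducing to Smith normal form yields diagonal entries (1,1,1,1).

Boundary ∂_2: C_2 → C_1 sends each 2-simplex [p,q,r] to [q,r] − [p,r] + [p,q]. For instance
  ∂QST = ST − QT + QS,
  ∂PRS = RS − PS + PR.
The 10×5 boundary matrix has rank 5 and Smith normal form diag(1,1,1,1,1).

From H_k ≅ ker(∂_k) / im(∂_{k+1}) we obtain:

  H_0: rank C_0 − rank ∂_1 = 5 − 4 = 1, and the invariant factors of ∂_1 are all 1, so H_0 = Z.
  H_1: rank ker ∂_1 − rank ∂_2 = (10 − 4) − 5 = 1, and the invariant factors of ∂_2 are all 1, so H_1 = Z.
  H_2: rank ker ∂_2 − rank ∂_3 = (5 − 5) − 0 = 0, and there is no ∂_3, so H_2 = 0.

H_0 ≅ Z,  H_1 ≅ Z,  H_2 = 0.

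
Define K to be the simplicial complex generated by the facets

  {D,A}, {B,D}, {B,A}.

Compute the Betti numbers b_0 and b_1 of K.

Take the total order A < B < D on the vertex set. Then K (dimension 1) consists of the simplices:

  0-simplices (3): A, B, D
  1-simplices (3): AB, AD, BD

giving chain groups C_0 ≅ Z^3, C_1 ≅ Z^3.

∂_1: C_1 → C_0 is given by ∂[p,q] = [q] − [p]. For instance
  ∂BD = D − B.
The resulting 3×3 matrix has rank 2, and its Smith normal form has invariant factors (1,1).

Reading off H_k = ker ∂_k / im ∂_{k+1}:

  H_0: rank C_0 − rank ∂_1 = 3 − 2 = 1, and the invariant factors of ∂_1 are all 1, so H_0 = Z.
  H_1: rank ker ∂_1 − rank ∂_2 = (3 − 2) − 0 = 1, and there is no ∂_2, so H_1 = Z.

(K is a triangulation of the circle S^1.)

Hence the Betti numbers are b_0 = 1, b_1 = 1.

b_0 = 1, b_1 = 1.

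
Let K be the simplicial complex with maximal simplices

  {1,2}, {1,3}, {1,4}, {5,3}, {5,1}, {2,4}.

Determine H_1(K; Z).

Fix the vertex order 1 < 2 < 3 < 4 < 5 and write every simplex with vertices in increasing order. Then dim K = 1 and the simplices of K are:

  0-simplices (5): [1], [2], [3], [4], [5]
  1-simplices (6): [1,2], [1,3], [1,4], [1,5], [2,4], [3,5]

so the chain groups are C_0 ≅ Z^5, C_1 ≅ Z^6.

Boundary ∂_1: C_1 → C_0 sends each edge [p,q] (with p < q) to q − p.
The resulting 5×6 matrix has rank 4, and its Smith normal form has invariant factors (1,1,1,1).

Computing H_k = (kernel of ∂_k) / (image of ∂_{k+1}):

  H_1: rank ker ∂_1 − rank ∂_2 = (6 − 4) − 0 = 2, and there is no ∂_2, so H_1 = Z^2.

(K is a triangulation of a wedge of 2 circles.)

H_1 ≅ Z^2.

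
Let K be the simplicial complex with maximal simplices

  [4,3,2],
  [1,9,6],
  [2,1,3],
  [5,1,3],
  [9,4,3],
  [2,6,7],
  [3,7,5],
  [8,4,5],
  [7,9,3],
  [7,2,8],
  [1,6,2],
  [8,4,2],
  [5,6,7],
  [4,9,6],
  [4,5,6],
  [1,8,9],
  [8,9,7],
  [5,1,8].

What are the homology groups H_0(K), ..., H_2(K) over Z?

H_0 = Z,  H_1 = Z^2,  H_2 = Z.

Fix the vertex order 1 < 2 < 3 < 4 < 5 < 6 < 7 < 8 < 9 and write every simplex with vertices in increasing order. Then dim K = 2 and the simplices of K are:

  0-simplices (9): [1], [2], [3], [4], [5], [6], [7], [8], [9]
  1-simplices (27): (27 of them)
  2-simplices (18): [1,2,3], [1,2,6], [1,3,5], [1,5,8], [1,6,9], [1,8,9], [2,3,4], [2,4,8], [2,6,7], [2,7,8], [3,4,9], [3,5,7], [3,7,9], [4,5,6], [4,5,8], [4,6,9], [5,6,7], [7,8,9]

so the chain groups are C_0 ≅ Z^9, C_1 ≅ Z^27, C_2 ≅ Z^18.

Boundary ∂_1: C_1 → C_0 sends each edge [p,q] (with p < q) to q − p. For instance
  ∂[2,8] = [8] − [2].
The 9×27 boundary matrix has rank 8 and Smith normal form diag(1,1,1,1,1,1,1,1).

The boundary map ∂_2: C_2 → C_1 maps a triangle to the signed sum of its edges. For instance
  ∂[1,5,8] = [5,8] − [1,8] + [1,5],
  ∂[1,2,6] = [2,6] − [1,6] + [1,2].
The 27×18 boundary matrix has rank 17 and Smith normal form diag(1,1,1,1,1,1,1,1,1,1,1,1,1,1,1,1,1).

Computing H_k = (kernel of ∂_k) / (image of ∂_{k+1}):

  H_0: rank C_0 − rank ∂_1 = 9 − 8 = 1, and the invariant factors of ∂_1 are all 1, so H_0 = Z.
  H_1: rank ker ∂_1 − rank ∂_2 = (27 − 8) − 17 = 2, and the invariant factors of ∂_2 are all 1, so H_1 = Z^2.
  H_2: rank ker ∂_2 − rank ∂_3 = (18 − 17) − 0 = 1, and there is no ∂_3, so H_2 = Z.

As a check, the Euler characteristic is 9 − 27 + 18 = 0, which agrees with 1 − 2 + 1 = 0.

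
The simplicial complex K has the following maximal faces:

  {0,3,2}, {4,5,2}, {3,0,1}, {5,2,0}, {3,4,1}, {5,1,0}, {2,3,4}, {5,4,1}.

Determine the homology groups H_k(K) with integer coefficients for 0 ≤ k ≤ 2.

H_0 ≅ Z,  H_1 = 0,  H_2 ≅ Z.

Order the vertices as 0 < 1 < 2 < 3 < 4 < 5. Listing each simplex with vertices in this order, K has dimension 2 with simplices:

  0-simplices (6): [0], [1], [2], [3], [4], [5]
  1-simplices (12): [0,1], [0,2], [0,3], [0,5], [1,3], [1,4], [1,5], [2,3], [2,4], [2,5], [3,4], [4,5]
  2-simplices (8): [0,1,3], [0,1,5], [0,2,3], [0,2,5], [1,3,4], [1,4,5], [2,3,4], [2,4,5]

giving chain groups C_0 ≅ Z^6, C_1 ≅ Z^12, C_2 ≅ Z^8.

Boundary ∂_1: C_1 → C_0 is given by ∂[p,q] = [q] − [p]. For instance
  ∂[1,4] = [4] − [1].
As a 6×12 matrix over Z this has rank 5, with invariant factors (1,1,1,1,1).

∂_2: C_2 → C_1 maps a triangle to the signed sum of its edges. For instance
  ∂[2,3,4] = [3,4] − [2,4] + [2,3],
  ∂[2,4,5] = [4,5] − [2,5] + [2,4].
The resulting 12×8 matrix has rank 7, and its Smith normal form has invariant factors (1,1,1,1,1,1,1).

From H_k ≅ ker(∂_k) / im(∂_{k+1}) we obtain:

  H_0: rank C_0 − rank ∂_1 = 6 − 5 = 1, and the invariant factors of ∂_1 are all 1, so H_0 = Z.
  H_1: rank ker ∂_1 − rank ∂_2 = (12 − 5) − 7 = 0, and the invariant factors of ∂_2 are all 1, so H_1 = 0.
  H_2: rank ker ∂_2 − rank ∂_3 = (8 − 7) − 0 = 1, and there is no ∂_3, so H_2 = Z.

As a check, the Euler characteristic is 6 − 12 + 8 = 2, which agrees with 1 − 0 + 1 = 2.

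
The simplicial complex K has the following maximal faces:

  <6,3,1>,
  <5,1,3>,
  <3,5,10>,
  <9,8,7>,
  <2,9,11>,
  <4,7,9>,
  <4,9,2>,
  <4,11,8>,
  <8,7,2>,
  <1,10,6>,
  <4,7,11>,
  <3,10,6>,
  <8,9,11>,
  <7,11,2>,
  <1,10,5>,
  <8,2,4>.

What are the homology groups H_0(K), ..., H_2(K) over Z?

We work with the vertex ordering 1 < 2 < 3 < 4 < 5 < 6 < 7 < 8 < 9 < 10 < 11. The simplices of K, each written with vertices in increasing order, are:

  0-simplices (11): [1], [2], [3], [4], [5], [6], [7], [8], [9], [10], [11]
  1-simplices (24): (24 of them)
  2-simplices (16): [1,3,5], [1,3,6], [1,5,10], [1,6,10], [2,4,8], [2,4,9], [2,7,8], [2,7,11], [2,9,11], [3,5,10], [3,6,10], [4,7,9], [4,7,11], [4,8,11], [7,8,9], [8,9,11]

Hence C_0 ≅ Z^11, C_1 ≅ Z^24, C_2 ≅ Z^16.

Boundary ∂_1: C_1 → C_0 sends each edge [p,q] (with p < q) to q − p.
The 11×24 boundary matrix has rank 9 and Smith normal form diag(1,1,1,1,1,1,1,1,1).

∂_2: C_2 → C_1 sends each 2-simplex [p,q,r] to [q,r] − [p,r] + [p,q]. For instance
  ∂[1,6,10] = [6,10] − [1,10] + [1,6],
  ∂[1,3,5] = [3,5] − [1,5] + [1,3].
The 24×16 boundary matrix has rank 15 and Smith normal form diag(1,1,1,1,1,1,1,1,1,1,1,1,1,1,2).

From H_k ≅ ker(∂_k) / im(∂_{k+1}) we obtain:

  H_0: rank C_0 − rank ∂_1 = 11 − 9 = 2, and the invariant factors of ∂_1 are all 1, so H_0 = Z^2.
  H_1: rank ker ∂_1 − rank ∂_2 = (24 − 9) − 15 = 0, and ∂_2 has invariant factor 2 > 1, so H_1 = Z/2.
  H_2: rank ker ∂_2 − rank ∂_3 = (16 − 15) − 0 = 1, and there is no ∂_3, so H_2 = Z.

As a check, the Euler characteristic is 11 − 24 + 16 = 3, which agrees with 2 − 0 + 1 = 3.
(K is a triangulation of the disjoint union of the 2-sphere S^2 and the real projective plane RP^2.)

H_0 = Z^2,  H_1 = Z/2,  H_2 = Z.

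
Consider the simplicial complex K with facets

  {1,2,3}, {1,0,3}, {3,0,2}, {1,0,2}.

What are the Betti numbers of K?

Order the vertices as 0 < 1 < 2 < 3. Listing each simplex with vertices in this order, K has dimension 2 with simplices:

  0-simplices (4): [0], [1], [2], [3]
  1-simplices (6): [0,1], [0,2], [0,3], [1,2], [1,3], [2,3]
  2-simplices (4): [0,1,2], [0,1,3], [0,2,3], [1,2,3]

giving chain groups C_0 ≅ Z^4, C_1 ≅ Z^6, C_2 ≅ Z^4.

The boundary map ∂_1: C_1 → C_0 is given by ∂[p,q] = [q] − [p].
The resulting 4×6 matrix has rank 3, and its Smith normal form has invariant factors (1,1,1).

Boundary ∂_2: C_2 → C_1 maps a triangle to the signed sum of its edges. For instance
  ∂[0,1,2] = [1,2] − [0,2] + [0,1],
  ∂[1,2,3] = [2,3] − [1,3] + [1,2].
The resulting 6×4 matrix has rank 3, and its Smith normal form has invariant factors (1,1,1).

Now H_k = ker ∂_k / im ∂_{k+1}, so:

  H_0: rank C_0 − rank ∂_1 = 4 − 3 = 1, and the invariant factors of ∂_1 are all 1, so H_0 = Z.
  H_1: rank ker ∂_1 − rank ∂_2 = (6 − 3) − 3 = 0, and the invariant factors of ∂_2 are all 1, so H_1 = 0.
  H_2: rank ker ∂_2 − rank ∂_3 = (4 − 3) − 0 = 1, and there is no ∂_3, so H_2 = Z.

Hence the Betti numbers are b_0 = 1, b_1 = 0, b_2 = 1.

b_0 = 1, b_1 = 0, b_2 = 1.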